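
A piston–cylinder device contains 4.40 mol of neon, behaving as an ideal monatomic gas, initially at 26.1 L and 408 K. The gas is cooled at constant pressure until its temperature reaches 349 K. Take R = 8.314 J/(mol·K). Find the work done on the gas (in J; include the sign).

P₁ = nRT₁/V₁ = 4.40×8.314×408/26.1 = 572 kPa.
Isobaric: P stays 572 kPa; V/T = const ⇒ T₂ = 349 K, V₂ = 22.3 L.
W = PΔV = 572×(22.3−26.1) kPa·L = -2160 J.
Work done on the gas = −W_by = 2160 J.

2160 J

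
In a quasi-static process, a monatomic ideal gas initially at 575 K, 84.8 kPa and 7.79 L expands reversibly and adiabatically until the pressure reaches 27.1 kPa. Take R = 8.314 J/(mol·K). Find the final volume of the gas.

Adiabatic: T₂/T₁ = (P₂/P₁)^((γ−1)/γ) ⇒ T₂ = 575×(0.320)^0.400 = 364 K; V₂ = 15.4 L.

15.4 L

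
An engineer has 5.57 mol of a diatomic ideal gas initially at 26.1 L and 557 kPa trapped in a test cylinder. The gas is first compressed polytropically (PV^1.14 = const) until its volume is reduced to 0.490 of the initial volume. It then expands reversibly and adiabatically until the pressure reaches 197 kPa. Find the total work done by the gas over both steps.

T₁ = P₁V₁/(nR) = 557×26.1/(5.57×8.314) = 314 K.
Step 1 — Polytropic n=1.14: T₂ = T₁(V₁/V₂)^(n−1) = 314×(2.04)^0.14 = 347 K; P₂ = P₁(V₁/V₂)^n = 1260 kPa.
W = (P₁V₁−P₂V₂)/(n−1) = (557×26.1−1260×12.8)/0.14 = -10900 J.
ΔU = nCvΔT = 5.57×20.8×(347−314) = 3820 J.
Q = ΔU + W = -7090 J.
State after step 1: P = 1260 kPa, V = 12.8 L, T = 347 K.
Step 2 — Adiabatic: T₂/T₁ = (P₂/P₁)^((γ−1)/γ) ⇒ T₂ = 347×(0.157)^0.286 = 204 K; V₂ = 48.0 L.
ΔU = nCvΔT = 5.57×20.8×(204−347) = -16500 J.
Q = 0 for an adiabatic process, so W = −ΔU = 16500 J.
Net over both steps: W = 5600 J, Q = -7090 J, ΔU = -12700 J.

5600 J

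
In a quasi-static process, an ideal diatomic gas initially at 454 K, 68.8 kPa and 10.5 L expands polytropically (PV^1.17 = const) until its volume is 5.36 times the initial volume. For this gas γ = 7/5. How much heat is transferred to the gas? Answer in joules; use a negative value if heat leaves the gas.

607 J

n = P₁V₁/(RT₁) = 68.8×10.5/(8.314×454) = 0.191 mol.
Polytropic n=1.17: T₂ = T₁(V₁/V₂)^(n−1) = 454×(0.187)^0.17 = 341 K; P₂ = P₁(V₁/V₂)^n = 9.65 kPa.
W = (P₁V₁−P₂V₂)/(n−1) = (68.8×10.5−9.65×56.3)/0.17 = 1060 J.
ΔU = nCvΔT = 0.191×20.8×(341−454) = -448 J.
Q = ΔU + W = 607 J.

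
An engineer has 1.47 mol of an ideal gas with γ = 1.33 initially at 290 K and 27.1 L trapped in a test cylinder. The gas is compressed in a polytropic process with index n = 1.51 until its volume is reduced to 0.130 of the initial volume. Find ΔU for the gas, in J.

19700 J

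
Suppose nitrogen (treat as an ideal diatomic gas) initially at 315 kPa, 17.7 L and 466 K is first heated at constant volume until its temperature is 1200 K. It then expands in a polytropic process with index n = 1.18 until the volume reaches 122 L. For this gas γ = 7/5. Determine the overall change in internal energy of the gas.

11400 J

n = P₁V₁/(RT₁) = 315×17.7/(8.314×466) = 1.44 mol.
Step 1 — Isochoric: V stays 17.7 L; P/T = const ⇒ T₂ = 1200 K, P₂ = 811 kPa.
W = 0 (no volume change).
ΔU = nCvΔT = 1.44×20.8×(1200−466) = 22000 J.
Q = ΔU = 22000 J.
State after step 1: P = 811 kPa, V = 17.7 L, T = 1200 K.
Step 2 — Polytropic n=1.18: T₂ = T₁(V₁/V₂)^(n−1) = 1200×(0.145)^0.18 = 848 K; P₂ = P₁(V₁/V₂)^n = 83.1 kPa.
W = (P₁V₁−P₂V₂)/(n−1) = (811×17.7−83.1×122)/0.18 = 23400 J.
ΔU = nCvΔT = 1.44×20.8×(848−1200) = -10500 J.
Q = ΔU + W = 12900 J.
Net over both steps: W = 23400 J, Q = 34800 J, ΔU = 11400 J.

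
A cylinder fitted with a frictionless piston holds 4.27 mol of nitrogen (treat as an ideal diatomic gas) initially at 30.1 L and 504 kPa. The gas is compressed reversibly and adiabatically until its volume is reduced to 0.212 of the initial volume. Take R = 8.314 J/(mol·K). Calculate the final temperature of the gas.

T₁ = P₁V₁/(nR) = 504×30.1/(4.27×8.314) = 427 K.
Adiabatic: TV^(γ−1) = const ⇒ T₂ = 427×(4.72)^0.400 = 795 K; PV^γ = const ⇒ P₂ = 4420 kPa.

795 K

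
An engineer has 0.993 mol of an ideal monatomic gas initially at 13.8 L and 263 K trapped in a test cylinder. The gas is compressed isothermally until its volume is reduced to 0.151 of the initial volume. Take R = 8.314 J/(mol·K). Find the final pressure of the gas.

1040 kPa

P₁ = nRT₁/V₁ = 0.993×8.314×263/13.8 = 157 kPa.
Isothermal: T stays 263 K; PV = const ⇒ V₂ = 2.08 L, P₂ = 1040 kPa.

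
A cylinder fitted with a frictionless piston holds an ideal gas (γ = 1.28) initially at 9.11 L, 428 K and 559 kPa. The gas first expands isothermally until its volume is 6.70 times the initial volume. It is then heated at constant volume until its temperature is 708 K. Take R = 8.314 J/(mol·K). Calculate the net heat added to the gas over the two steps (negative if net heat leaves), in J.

n = P₁V₁/(RT₁) = 559×9.11/(8.314×428) = 1.43 mol.
Step 1 — Isothermal: T stays 428 K; PV = const ⇒ V₂ = 61.0 L, P₂ = 83.4 kPa.
ΔU = 0 (ideal gas, T constant).
W = nRT ln(V₂/V₁) = 1.43×8.314×428×ln(6.70) = 9690 J.
Q = ΔU + W = 9690 J.
State after step 1: P = 83.4 kPa, V = 61.0 L, T = 428 K.
Step 2 — Isochoric: V stays 61.0 L; P/T = const ⇒ T₂ = 708 K, P₂ = 138 kPa.
W = 0 (no volume change).
ΔU = nCvΔT = 1.43×29.7×(708−428) = 11900 J.
Q = ΔU = 11900 J.
Net over both steps: W = 9690 J, Q = 21600 J, ΔU = 11900 J.

21600 J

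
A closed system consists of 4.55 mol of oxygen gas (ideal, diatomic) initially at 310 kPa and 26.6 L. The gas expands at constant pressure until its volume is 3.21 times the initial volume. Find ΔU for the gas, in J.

T₁ = P₁V₁/(nR) = 310×26.6/(4.55×8.314) = 218 K.
Isobaric: P stays 310 kPa; V/T = const ⇒ T₂ = 700 K, V₂ = 85.4 L.
For an ideal gas ΔU = nCvΔT with Cv = (5/2)R = 20.8 J/(mol·K).
ΔU = 4.55×20.8×(700−218) = 45600 J.

45600 J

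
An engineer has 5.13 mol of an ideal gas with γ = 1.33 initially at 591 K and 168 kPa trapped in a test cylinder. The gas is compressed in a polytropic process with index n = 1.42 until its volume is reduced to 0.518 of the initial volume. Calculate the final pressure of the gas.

V₁ = nRT₁/P₁ = 5.13×8.314×591/168 = 150 L.
Polytropic n=1.42: T₂ = T₁(V₁/V₂)^(n−1) = 591×(1.93)^0.42 = 779 K; P₂ = P₁(V₁/V₂)^n = 428 kPa.

428 kPa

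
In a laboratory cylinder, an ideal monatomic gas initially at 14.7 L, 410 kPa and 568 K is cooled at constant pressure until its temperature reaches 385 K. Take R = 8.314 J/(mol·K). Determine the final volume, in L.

Isobaric: P stays 410 kPa; V/T = const ⇒ T₂ = 385 K, V₂ = 9.96 L.

9.96 L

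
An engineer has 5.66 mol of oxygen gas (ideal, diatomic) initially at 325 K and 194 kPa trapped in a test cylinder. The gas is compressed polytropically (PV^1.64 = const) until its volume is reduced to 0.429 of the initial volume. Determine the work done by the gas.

-17200 J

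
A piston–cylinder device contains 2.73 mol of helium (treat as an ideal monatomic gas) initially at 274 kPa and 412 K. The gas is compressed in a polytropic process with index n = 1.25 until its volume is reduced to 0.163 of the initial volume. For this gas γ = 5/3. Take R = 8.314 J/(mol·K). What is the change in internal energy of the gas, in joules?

V₁ = nRT₁/P₁ = 2.73×8.314×412/274 = 34.1 L.
Polytropic n=1.25: T₂ = T₁(V₁/V₂)^(n−1) = 412×(6.13)^0.25 = 648 K; P₂ = P₁(V₁/V₂)^n = 2650 kPa.
For an ideal gas ΔU = nCvΔT with Cv = (3/2)R = 12.5 J/(mol·K).
ΔU = 2.73×12.5×(648−412) = 8050 J.

8050 J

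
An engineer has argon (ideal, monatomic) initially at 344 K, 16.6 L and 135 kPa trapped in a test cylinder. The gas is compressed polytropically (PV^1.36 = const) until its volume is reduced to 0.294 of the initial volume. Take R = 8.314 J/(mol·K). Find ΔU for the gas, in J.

1860 J

n = P₁V₁/(RT₁) = 135×16.6/(8.314×344) = 0.784 mol.
Polytropic n=1.36: T₂ = T₁(V₁/V₂)^(n−1) = 344×(3.40)^0.36 = 535 K; P₂ = P₁(V₁/V₂)^n = 713 kPa.
For an ideal gas ΔU = nCvΔT with Cv = (3/2)R = 12.5 J/(mol·K).
ΔU = 0.784×12.5×(535−344) = 1860 J.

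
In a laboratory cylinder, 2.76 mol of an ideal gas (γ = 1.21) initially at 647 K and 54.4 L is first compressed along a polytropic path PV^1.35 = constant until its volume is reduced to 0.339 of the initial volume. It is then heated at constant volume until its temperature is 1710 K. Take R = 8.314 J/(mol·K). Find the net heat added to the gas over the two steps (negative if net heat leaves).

P₁ = nRT₁/V₁ = 2.76×8.314×647/54.4 = 273 kPa.
Step 1 — Polytropic n=1.35: T₂ = T₁(V₁/V₂)^(n−1) = 647×(2.95)^0.35 = 945 K; P₂ = P₁(V₁/V₂)^n = 1180 kPa.
W = (P₁V₁−P₂V₂)/(n−1) = (273×54.4−1180×18.4)/0.35 = -19500 J.
ΔU = nCvΔT = 2.76×39.6×(945−647) = 32500 J.
Q = ΔU + W = 13000 J.
State after step 1: P = 1180 kPa, V = 18.4 L, T = 945 K.
Step 2 — Isochoric: V stays 18.4 L; P/T = const ⇒ T₂ = 1710 K, P₂ = 2130 kPa.
W = 0 (no volume change).
ΔU = nCvΔT = 2.76×39.6×(1710−945) = 83600 J.
Q = ΔU = 83600 J.
Net over both steps: W = -19500 J, Q = 96600 J, ΔU = 116000 J.

96600 J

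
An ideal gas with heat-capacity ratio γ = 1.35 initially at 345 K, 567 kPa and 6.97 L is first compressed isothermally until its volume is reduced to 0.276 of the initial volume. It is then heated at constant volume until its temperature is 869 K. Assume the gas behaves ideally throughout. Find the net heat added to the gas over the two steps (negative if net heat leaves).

n = P₁V₁/(RT₁) = 567×6.97/(8.314×345) = 1.38 mol.
Step 1 — Isothermal: T stays 345 K; PV = const ⇒ V₂ = 1.92 L, P₂ = 2050 kPa.
ΔU = 0 (ideal gas, T constant).
W = nRT ln(V₂/V₁) = 1.38×8.314×345×ln(0.276) = -5090 J.
Q = ΔU + W = -5090 J.
State after step 1: P = 2050 kPa, V = 1.92 L, T = 345 K.
Step 2 — Isochoric: V stays 1.92 L; P/T = const ⇒ T₂ = 869 K, P₂ = 5170 kPa.
W = 0 (no volume change).
ΔU = nCvΔT = 1.38×23.8×(869−345) = 17100 J.
Q = ΔU = 17100 J.
Net over both steps: W = -5090 J, Q = 12100 J, ΔU = 17100 J.

12100 J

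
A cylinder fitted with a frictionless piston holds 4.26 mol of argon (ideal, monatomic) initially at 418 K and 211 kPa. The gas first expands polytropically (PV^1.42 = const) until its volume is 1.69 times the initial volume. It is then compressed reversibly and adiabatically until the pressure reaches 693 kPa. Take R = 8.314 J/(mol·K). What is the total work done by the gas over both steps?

V₁ = nRT₁/P₁ = 4.26×8.314×418/211 = 70.2 L.
Step 1 — Polytropic n=1.42: T₂ = T₁(V₁/V₂)^(n−1) = 418×(0.592)^0.42 = 335 K; P₂ = P₁(V₁/V₂)^n = 100 kPa.
W = (P₁V₁−P₂V₂)/(n−1) = (211×70.2−100×119)/0.42 = 6970 J.
ΔU = nCvΔT = 4.26×12.5×(335−418) = -4390 J.
Q = ΔU + W = 2580 J.
State after step 1: P = 100 kPa, V = 119 L, T = 335 K.
Step 2 — Adiabatic: T₂/T₁ = (P₂/P₁)^((γ−1)/γ) ⇒ T₂ = 335×(6.92)^0.400 = 727 K; V₂ = 37.2 L.
ΔU = nCvΔT = 4.26×12.5×(727−335) = 20800 J.
Q = 0 for an adiabatic process, so W = −ΔU = -20800 J.
Net over both steps: W = -13800 J, Q = 2580 J, ΔU = 16400 J.

-13800 J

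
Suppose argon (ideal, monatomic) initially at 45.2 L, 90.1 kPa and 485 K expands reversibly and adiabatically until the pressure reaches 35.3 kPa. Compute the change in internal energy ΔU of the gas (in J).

n = P₁V₁/(RT₁) = 90.1×45.2/(8.314×485) = 1.01 mol.
Adiabatic: T₂/T₁ = (P₂/P₁)^((γ−1)/γ) ⇒ T₂ = 485×(0.392)^0.400 = 333 K; V₂ = 79.3 L.
For an ideal gas ΔU = nCvΔT with Cv = (3/2)R = 12.5 J/(mol·K).
ΔU = 1.01×12.5×(333−485) = -1910 J.

-1910 J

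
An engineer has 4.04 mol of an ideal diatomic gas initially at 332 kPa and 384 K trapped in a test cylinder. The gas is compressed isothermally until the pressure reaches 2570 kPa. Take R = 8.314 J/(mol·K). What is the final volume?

5.02 L

V₁ = nRT₁/P₁ = 4.04×8.314×384/332 = 38.8 L.
Isothermal: T stays 384 K; PV = const ⇒ V₂ = 5.02 L, P₂ = 2570 kPa.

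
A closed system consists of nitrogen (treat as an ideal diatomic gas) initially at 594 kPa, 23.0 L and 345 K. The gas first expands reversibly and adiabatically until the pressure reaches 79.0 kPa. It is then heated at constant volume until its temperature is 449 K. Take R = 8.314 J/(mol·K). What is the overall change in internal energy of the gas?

n = P₁V₁/(RT₁) = 594×23.0/(8.314×345) = 4.76 mol.
Step 1 — Adiabatic: T₂/T₁ = (P₂/P₁)^((γ−1)/γ) ⇒ T₂ = 345×(0.133)^0.286 = 194 K; V₂ = 97.2 L.
ΔU = nCvΔT = 4.76×20.8×(194−345) = -15000 J.
Q = 0 for an adiabatic process, so W = −ΔU = 15000 J.
State after step 1: P = 79.0 kPa, V = 97.2 L, T = 194 K.
Step 2 — Isochoric: V stays 97.2 L; P/T = const ⇒ T₂ = 449 K, P₂ = 183 kPa.
W = 0 (no volume change).
ΔU = nCvΔT = 4.76×20.8×(449−194) = 25300 J.
Q = ΔU = 25300 J.
Net over both steps: W = 15000 J, Q = 25300 J, ΔU = 10300 J.

10300 J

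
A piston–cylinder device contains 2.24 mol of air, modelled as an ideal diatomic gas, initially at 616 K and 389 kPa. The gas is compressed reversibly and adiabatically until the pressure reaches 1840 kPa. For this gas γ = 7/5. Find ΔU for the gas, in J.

16000 J

V₁ = nRT₁/P₁ = 2.24×8.314×616/389 = 29.5 L.
Adiabatic: T₂/T₁ = (P₂/P₁)^((γ−1)/γ) ⇒ T₂ = 616×(4.73)^0.286 = 960 K; V₂ = 9.72 L.
For an ideal gas ΔU = nCvΔT with Cv = (5/2)R = 20.8 J/(mol·K).
ΔU = 2.24×20.8×(960−616) = 16000 J.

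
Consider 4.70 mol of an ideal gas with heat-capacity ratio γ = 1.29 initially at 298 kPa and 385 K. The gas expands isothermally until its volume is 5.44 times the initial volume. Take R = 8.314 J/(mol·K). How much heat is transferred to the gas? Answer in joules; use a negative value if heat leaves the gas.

V₁ = nRT₁/P₁ = 4.70×8.314×385/298 = 50.5 L.
Isothermal: T stays 385 K; PV = const ⇒ V₂ = 275 L, P₂ = 54.8 kPa.
ΔU = 0 (ideal gas, T constant).
W = nRT ln(V₂/V₁) = 4.70×8.314×385×ln(5.44) = 25500 J.
Q = ΔU + W = 25500 J.

25500 J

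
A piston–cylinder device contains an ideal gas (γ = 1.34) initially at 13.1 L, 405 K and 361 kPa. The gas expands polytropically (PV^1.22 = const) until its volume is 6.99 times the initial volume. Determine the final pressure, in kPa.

Polytropic n=1.22: T₂ = T₁(V₁/V₂)^(n−1) = 405×(0.143)^0.22 = 264 K; P₂ = P₁(V₁/V₂)^n = 33.7 kPa.

33.7 kPa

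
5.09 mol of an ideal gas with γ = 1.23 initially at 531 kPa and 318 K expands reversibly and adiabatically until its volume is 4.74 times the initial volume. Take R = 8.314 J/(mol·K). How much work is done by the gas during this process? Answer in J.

V₁ = nRT₁/P₁ = 5.09×8.314×318/531 = 25.3 L.
Adiabatic: TV^(γ−1) = const ⇒ T₂ = 318×(0.211)^0.230 = 222 K; PV^γ = const ⇒ P₂ = 78.3 kPa.
ΔU = nCvΔT = 5.09×36.1×(222−318) = -17600 J.
Q = 0 for an adiabatic process, so W = −ΔU = 17600 J.

17600 J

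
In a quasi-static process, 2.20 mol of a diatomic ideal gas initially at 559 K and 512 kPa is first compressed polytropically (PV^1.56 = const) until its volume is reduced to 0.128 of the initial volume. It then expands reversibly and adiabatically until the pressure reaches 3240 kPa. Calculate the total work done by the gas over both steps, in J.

-13400 J

V₁ = nRT₁/P₁ = 2.20×8.314×559/512 = 20.0 L.
Step 1 — Polytropic n=1.56: T₂ = T₁(V₁/V₂)^(n−1) = 559×(7.81)^0.56 = 1770 K; P₂ = P₁(V₁/V₂)^n = 12600 kPa.
W = (P₁V₁−P₂V₂)/(n−1) = (512×20.0−12600×2.56)/0.56 = -39500 J.
ΔU = nCvΔT = 2.20×20.8×(1770−559) = 55300 J.
Q = ΔU + W = 15800 J.
State after step 1: P = 12600 kPa, V = 2.56 L, T = 1770 K.
Step 2 — Adiabatic: T₂/T₁ = (P₂/P₁)^((γ−1)/γ) ⇒ T₂ = 1770×(0.256)^0.286 = 1200 K; V₂ = 6.76 L.
ΔU = nCvΔT = 2.20×20.8×(1200−1770) = -26100 J.
Q = 0 for an adiabatic process, so W = −ΔU = 26100 J.
Net over both steps: W = -13400 J, Q = 15800 J, ΔU = 29200 J.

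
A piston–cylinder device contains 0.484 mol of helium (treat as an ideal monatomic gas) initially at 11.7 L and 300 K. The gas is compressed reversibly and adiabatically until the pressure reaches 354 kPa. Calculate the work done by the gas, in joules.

P₁ = nRT₁/V₁ = 0.484×8.314×300/11.7 = 103 kPa.
Adiabatic: T₂/T₁ = (P₂/P₁)^((γ−1)/γ) ⇒ T₂ = 300×(3.43)^0.400 = 491 K; V₂ = 5.58 L.
ΔU = nCvΔT = 0.484×12.5×(491−300) = 1150 J.
Q = 0 for an adiabatic process, so W = −ΔU = -1150 J.

-1150 J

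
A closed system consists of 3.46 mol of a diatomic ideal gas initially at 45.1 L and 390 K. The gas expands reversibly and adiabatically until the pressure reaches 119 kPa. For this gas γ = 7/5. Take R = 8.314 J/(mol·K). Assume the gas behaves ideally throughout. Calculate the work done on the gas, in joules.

P₁ = nRT₁/V₁ = 3.46×8.314×390/45.1 = 249 kPa.
Adiabatic: T₂/T₁ = (P₂/P₁)^((γ−1)/γ) ⇒ T₂ = 390×(0.478)^0.286 = 316 K; V₂ = 76.4 L.
ΔU = nCvΔT = 3.46×20.8×(316−390) = -5330 J.
Q = 0 for an adiabatic process, so W = −ΔU = 5330 J.
Work done on the gas = −W_by = -5330 J.

-5330 J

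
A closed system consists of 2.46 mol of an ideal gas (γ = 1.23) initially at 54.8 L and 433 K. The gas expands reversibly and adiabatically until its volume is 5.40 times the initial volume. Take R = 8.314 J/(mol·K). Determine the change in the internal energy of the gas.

P₁ = nRT₁/V₁ = 2.46×8.314×433/54.8 = 162 kPa.
Adiabatic: TV^(γ−1) = const ⇒ T₂ = 433×(0.185)^0.230 = 294 K; PV^γ = const ⇒ P₂ = 20.3 kPa.
For an ideal gas ΔU = nCvΔT with Cv = R/(γ−1) = 36.1 J/(mol·K).
ΔU = 2.46×36.1×(294−433) = -12400 J.

-12400 J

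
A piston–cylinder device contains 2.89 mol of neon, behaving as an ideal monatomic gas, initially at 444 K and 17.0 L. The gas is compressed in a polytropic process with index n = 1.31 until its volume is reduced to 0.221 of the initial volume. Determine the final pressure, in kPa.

P₁ = nRT₁/V₁ = 2.89×8.314×444/17.0 = 628 kPa.
Polytropic n=1.31: T₂ = T₁(V₁/V₂)^(n−1) = 444×(4.52)^0.31 = 709 K; P₂ = P₁(V₁/V₂)^n = 4530 kPa.

4530 kPa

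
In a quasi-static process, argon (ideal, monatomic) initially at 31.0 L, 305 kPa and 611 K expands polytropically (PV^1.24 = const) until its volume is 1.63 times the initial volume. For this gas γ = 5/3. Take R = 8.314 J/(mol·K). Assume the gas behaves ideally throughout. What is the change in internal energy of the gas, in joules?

-1570 J

n = P₁V₁/(RT₁) = 305×31.0/(8.314×611) = 1.86 mol.
Polytropic n=1.24: T₂ = T₁(V₁/V₂)^(n−1) = 611×(0.613)^0.24 = 543 K; P₂ = P₁(V₁/V₂)^n = 166 kPa.
For an ideal gas ΔU = nCvΔT with Cv = (3/2)R = 12.5 J/(mol·K).
ΔU = 1.86×12.5×(543−611) = -1570 J.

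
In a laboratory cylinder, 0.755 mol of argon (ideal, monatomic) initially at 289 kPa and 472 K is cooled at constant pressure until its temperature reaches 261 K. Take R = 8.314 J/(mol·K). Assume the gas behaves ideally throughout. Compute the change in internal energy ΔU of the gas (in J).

V₁ = nRT₁/P₁ = 0.755×8.314×472/289 = 10.3 L.
Isobaric: P stays 289 kPa; V/T = const ⇒ T₂ = 261 K, V₂ = 5.67 L.
For an ideal gas ΔU = nCvΔT with Cv = (3/2)R = 12.5 J/(mol·K).
ΔU = 0.755×12.5×(261−472) = -1990 J.

-1990 J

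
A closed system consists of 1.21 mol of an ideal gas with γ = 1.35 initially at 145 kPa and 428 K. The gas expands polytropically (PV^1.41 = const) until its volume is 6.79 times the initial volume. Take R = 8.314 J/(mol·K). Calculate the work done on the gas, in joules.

V₁ = nRT₁/P₁ = 1.21×8.314×428/145 = 29.7 L.
Polytropic n=1.41: T₂ = T₁(V₁/V₂)^(n−1) = 428×(0.147)^0.41 = 195 K; P₂ = P₁(V₁/V₂)^n = 9.74 kPa.
W = (P₁V₁−P₂V₂)/(n−1) = (145×29.7−9.74×202)/0.41 = 5710 J.
Work done on the gas = −W_by = -5710 J.

-5710 J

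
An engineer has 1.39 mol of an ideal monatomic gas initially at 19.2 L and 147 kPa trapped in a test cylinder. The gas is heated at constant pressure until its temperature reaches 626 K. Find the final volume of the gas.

T₁ = P₁V₁/(nR) = 147×19.2/(1.39×8.314) = 244 K.
Isobaric: P stays 147 kPa; V/T = const ⇒ T₂ = 626 K, V₂ = 49.2 L.

49.2 L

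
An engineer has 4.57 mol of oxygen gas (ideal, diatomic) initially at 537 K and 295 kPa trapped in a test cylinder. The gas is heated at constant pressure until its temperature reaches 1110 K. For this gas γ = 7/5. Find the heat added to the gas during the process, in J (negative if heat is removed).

V₁ = nRT₁/P₁ = 4.57×8.314×537/295 = 69.2 L.
Isobaric: P stays 295 kPa; V/T = const ⇒ T₂ = 1110 K, V₂ = 143 L.
W = PΔV = 295×(143−69.2) kPa·L = 21800 J.
ΔU = nCvΔT = 4.57×20.8×(1110−537) = 54400 J.
Q = ΔU + W = nCpΔT = 76200 J.

76200 J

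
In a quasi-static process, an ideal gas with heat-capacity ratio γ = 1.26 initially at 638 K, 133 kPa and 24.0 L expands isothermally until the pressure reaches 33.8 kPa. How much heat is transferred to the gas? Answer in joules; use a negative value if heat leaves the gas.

n = P₁V₁/(RT₁) = 133×24.0/(8.314×638) = 0.602 mol.
Isothermal: T stays 638 K; PV = const ⇒ V₂ = 94.4 L, P₂ = 33.8 kPa.
ΔU = 0 (ideal gas, T constant).
W = nRT ln(V₂/V₁) = 0.602×8.314×638×ln(3.93) = 4370 J.
Q = ΔU + W = 4370 J.

4370 J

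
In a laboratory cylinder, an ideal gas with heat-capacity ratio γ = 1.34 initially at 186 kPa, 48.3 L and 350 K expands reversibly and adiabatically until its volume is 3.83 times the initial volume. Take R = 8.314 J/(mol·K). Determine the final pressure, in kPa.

Adiabatic: TV^(γ−1) = const ⇒ T₂ = 350×(0.261)^0.340 = 222 K; PV^γ = const ⇒ P₂ = 30.8 kPa.

30.8 kPa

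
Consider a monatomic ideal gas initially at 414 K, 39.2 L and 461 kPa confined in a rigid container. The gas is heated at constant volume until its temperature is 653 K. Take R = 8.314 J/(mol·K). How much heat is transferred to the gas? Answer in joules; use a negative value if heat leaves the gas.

15600 J

n = P₁V₁/(RT₁) = 461×39.2/(8.314×414) = 5.25 mol.
Isochoric: V stays 39.2 L; P/T = const ⇒ T₂ = 653 K, P₂ = 727 kPa.
W = 0 (no volume change).
ΔU = nCvΔT = 5.25×12.5×(653−414) = 15600 J.
Q = ΔU = 15600 J.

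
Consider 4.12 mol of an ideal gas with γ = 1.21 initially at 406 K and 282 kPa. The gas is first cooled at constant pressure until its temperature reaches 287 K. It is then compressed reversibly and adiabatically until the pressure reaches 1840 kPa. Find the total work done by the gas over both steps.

V₁ = nRT₁/P₁ = 4.12×8.314×406/282 = 49.3 L.
Step 1 — Isobaric: P stays 282 kPa; V/T = const ⇒ T₂ = 287 K, V₂ = 34.9 L.
W = PΔV = 282×(34.9−49.3) kPa·L = -4080 J.
ΔU = nCvΔT = 4.12×39.6×(287−406) = -19400 J.
Q = ΔU + W = nCpΔT = -23500 J.
State after step 1: P = 282 kPa, V = 34.9 L, T = 287 K.
Step 2 — Adiabatic: T₂/T₁ = (P₂/P₁)^((γ−1)/γ) ⇒ T₂ = 287×(6.52)^0.174 = 397 K; V₂ = 7.40 L.
ΔU = nCvΔT = 4.12×39.6×(397−287) = 18000 J.
Q = 0 for an adiabatic process, so W = −ΔU = -18000 J.
Net over both steps: W = -22100 J, Q = -23500 J, ΔU = -1400 J.

-22100 J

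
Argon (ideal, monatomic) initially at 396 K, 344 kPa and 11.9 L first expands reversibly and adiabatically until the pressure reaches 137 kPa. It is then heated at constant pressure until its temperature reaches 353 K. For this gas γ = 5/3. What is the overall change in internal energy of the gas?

-667 J

n = P₁V₁/(RT₁) = 344×11.9/(8.314×396) = 1.24 mol.
Step 1 — Adiabatic: T₂/T₁ = (P₂/P₁)^((γ−1)/γ) ⇒ T₂ = 396×(0.398)^0.400 = 274 K; V₂ = 20.7 L.
ΔU = nCvΔT = 1.24×12.5×(274−396) = -1890 J.
Q = 0 for an adiabatic process, so W = −ΔU = 1890 J.
State after step 1: P = 137 kPa, V = 20.7 L, T = 274 K.
Step 2 — Isobaric: P stays 137 kPa; V/T = const ⇒ T₂ = 353 K, V₂ = 26.6 L.
W = PΔV = 137×(26.6−20.7) kPa·L = 817 J.
ΔU = nCvΔT = 1.24×12.5×(353−274) = 1220 J.
Q = ΔU + W = nCpΔT = 2040 J.
Net over both steps: W = 2710 J, Q = 2040 J, ΔU = -667 J.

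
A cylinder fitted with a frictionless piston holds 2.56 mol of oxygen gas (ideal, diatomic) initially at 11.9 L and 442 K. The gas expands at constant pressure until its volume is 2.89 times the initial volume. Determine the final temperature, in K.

P₁ = nRT₁/V₁ = 2.56×8.314×442/11.9 = 791 kPa.
Isobaric: P stays 791 kPa; V/T = const ⇒ T₂ = 1280 K, V₂ = 34.4 L.

1280 K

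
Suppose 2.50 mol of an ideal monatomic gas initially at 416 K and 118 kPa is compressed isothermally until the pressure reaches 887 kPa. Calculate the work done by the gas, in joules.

V₁ = nRT₁/P₁ = 2.50×8.314×416/118 = 73.3 L.
Isothermal: T stays 416 K; PV = const ⇒ V₂ = 9.75 L, P₂ = 887 kPa.
W = nRT ln(V₂/V₁) = 2.50×8.314×416×ln(0.133) = -17400 J.

-17400 J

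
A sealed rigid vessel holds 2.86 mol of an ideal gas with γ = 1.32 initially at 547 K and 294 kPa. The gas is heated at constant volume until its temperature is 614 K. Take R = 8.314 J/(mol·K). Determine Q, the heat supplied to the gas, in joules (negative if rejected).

V₁ = nRT₁/P₁ = 2.86×8.314×547/294 = 44.2 L.
Isochoric: V stays 44.2 L; P/T = const ⇒ T₂ = 614 K, P₂ = 330 kPa.
W = 0 (no volume change).
ΔU = nCvΔT = 2.86×26.0×(614−547) = 4980 J.
Q = ΔU = 4980 J.

4980 J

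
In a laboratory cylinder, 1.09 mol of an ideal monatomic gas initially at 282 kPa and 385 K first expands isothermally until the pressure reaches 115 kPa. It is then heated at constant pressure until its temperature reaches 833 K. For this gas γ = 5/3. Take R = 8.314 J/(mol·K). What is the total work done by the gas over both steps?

V₁ = nRT₁/P₁ = 1.09×8.314×385/282 = 12.4 L.
Step 1 — Isothermal: T stays 385 K; PV = const ⇒ V₂ = 30.3 L, P₂ = 115 kPa.
ΔU = 0 (ideal gas, T constant).
W = nRT ln(V₂/V₁) = 1.09×8.314×385×ln(2.45) = 3130 J.
Q = ΔU + W = 3130 J.
State after step 1: P = 115 kPa, V = 30.3 L, T = 385 K.
Step 2 — Isobaric: P stays 115 kPa; V/T = const ⇒ T₂ = 833 K, V₂ = 65.6 L.
W = PΔV = 115×(65.6−30.3) kPa·L = 4060 J.
ΔU = nCvΔT = 1.09×12.5×(833−385) = 6090 J.
Q = ΔU + W = nCpΔT = 10100 J.
Net over both steps: W = 7190 J, Q = 13300 J, ΔU = 6090 J.

7190 J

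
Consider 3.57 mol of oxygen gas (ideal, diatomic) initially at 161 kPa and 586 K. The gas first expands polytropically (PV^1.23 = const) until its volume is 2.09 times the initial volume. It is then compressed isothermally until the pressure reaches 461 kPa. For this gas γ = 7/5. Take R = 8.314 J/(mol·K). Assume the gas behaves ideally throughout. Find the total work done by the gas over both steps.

V₁ = nRT₁/P₁ = 3.57×8.314×586/161 = 108 L.
Step 1 — Polytropic n=1.23: T₂ = T₁(V₁/V₂)^(n−1) = 586×(0.478)^0.23 = 495 K; P₂ = P₁(V₁/V₂)^n = 65.0 kPa.
W = (P₁V₁−P₂V₂)/(n−1) = (161×108−65.0×226)/0.23 = 11800 J.
ΔU = nCvΔT = 3.57×20.8×(495−586) = -6780 J.
Q = ΔU + W = 5010 J.
State after step 1: P = 65.0 kPa, V = 226 L, T = 495 K.
Step 2 — Isothermal: T stays 495 K; PV = const ⇒ V₂ = 31.8 L, P₂ = 461 kPa.
ΔU = 0 (ideal gas, T constant).
W = nRT ln(V₂/V₁) = 3.57×8.314×495×ln(0.141) = -28800 J.
Q = ΔU + W = -28800 J.
Net over both steps: W = -17000 J, Q = -23700 J, ΔU = -6780 J.

-17000 J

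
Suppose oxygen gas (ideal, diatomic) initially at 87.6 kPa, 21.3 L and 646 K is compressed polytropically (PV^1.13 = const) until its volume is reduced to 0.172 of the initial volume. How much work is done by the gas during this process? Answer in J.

n = P₁V₁/(RT₁) = 87.6×21.3/(8.314×646) = 0.347 mol.
Polytropic n=1.13: T₂ = T₁(V₁/V₂)^(n−1) = 646×(5.81)^0.13 = 812 K; P₂ = P₁(V₁/V₂)^n = 640 kPa.
W = (P₁V₁−P₂V₂)/(n−1) = (87.6×21.3−640×3.66)/0.13 = -3690 J.

-3690 J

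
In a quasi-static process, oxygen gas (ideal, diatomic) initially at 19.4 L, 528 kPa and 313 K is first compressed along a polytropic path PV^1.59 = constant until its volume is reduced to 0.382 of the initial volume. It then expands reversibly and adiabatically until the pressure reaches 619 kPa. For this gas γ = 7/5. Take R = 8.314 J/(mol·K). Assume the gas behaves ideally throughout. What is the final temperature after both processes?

373 K

n = P₁V₁/(RT₁) = 528×19.4/(8.314×313) = 3.94 mol.
Step 1 — Polytropic n=1.59: T₂ = T₁(V₁/V₂)^(n−1) = 313×(2.62)^0.59 = 552 K; P₂ = P₁(V₁/V₂)^n = 2440 kPa.
W = (P₁V₁−P₂V₂)/(n−1) = (528×19.4−2440×7.41)/0.59 = -13300 J.
ΔU = nCvΔT = 3.94×20.8×(552−313) = 19600 J.
Q = ΔU + W = 6300 J.
State after step 1: P = 2440 kPa, V = 7.41 L, T = 552 K.
Step 2 — Adiabatic: T₂/T₁ = (P₂/P₁)^((γ−1)/γ) ⇒ T₂ = 552×(0.254)^0.286 = 373 K; V₂ = 19.7 L.
ΔU = nCvΔT = 3.94×20.8×(373−552) = -14600 J.
Q = 0 for an adiabatic process, so W = −ΔU = 14600 J.
Net over both steps: W = 1370 J, Q = 6300 J, ΔU = 4930 J.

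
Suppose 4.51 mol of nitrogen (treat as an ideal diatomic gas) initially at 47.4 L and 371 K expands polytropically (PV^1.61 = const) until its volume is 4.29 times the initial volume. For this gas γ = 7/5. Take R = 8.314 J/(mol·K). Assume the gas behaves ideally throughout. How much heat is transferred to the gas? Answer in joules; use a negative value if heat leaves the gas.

P₁ = nRT₁/V₁ = 4.51×8.314×371/47.4 = 293 kPa.
Polytropic n=1.61: T₂ = T₁(V₁/V₂)^(n−1) = 371×(0.233)^0.61 = 153 K; P₂ = P₁(V₁/V₂)^n = 28.1 kPa.
W = (P₁V₁−P₂V₂)/(n−1) = (293×47.4−28.1×203)/0.61 = 13400 J.
ΔU = nCvΔT = 4.51×20.8×(153−371) = -20500 J.
Q = ΔU + W = -7050 J.

-7050 J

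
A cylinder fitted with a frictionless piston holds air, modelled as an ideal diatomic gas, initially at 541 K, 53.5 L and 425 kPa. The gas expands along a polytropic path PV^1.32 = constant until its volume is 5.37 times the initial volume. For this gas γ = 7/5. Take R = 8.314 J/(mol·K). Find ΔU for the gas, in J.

n = P₁V₁/(RT₁) = 425×53.5/(8.314×541) = 5.06 mol.
Polytropic n=1.32: T₂ = T₁(V₁/V₂)^(n−1) = 541×(0.186)^0.32 = 316 K; P₂ = P₁(V₁/V₂)^n = 46.2 kPa.
For an ideal gas ΔU = nCvΔT with Cv = (5/2)R = 20.8 J/(mol·K).
ΔU = 5.06×20.8×(316−541) = -23600 J.

-23600 J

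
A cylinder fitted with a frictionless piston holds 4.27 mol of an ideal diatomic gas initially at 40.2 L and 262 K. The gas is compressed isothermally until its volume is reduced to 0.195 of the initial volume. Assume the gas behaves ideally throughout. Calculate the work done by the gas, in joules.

-15200 J

P₁ = nRT₁/V₁ = 4.27×8.314×262/40.2 = 231 kPa.
Isothermal: T stays 262 K; PV = const ⇒ V₂ = 7.84 L, P₂ = 1190 kPa.
W = nRT ln(V₂/V₁) = 4.27×8.314×262×ln(0.195) = -15200 J.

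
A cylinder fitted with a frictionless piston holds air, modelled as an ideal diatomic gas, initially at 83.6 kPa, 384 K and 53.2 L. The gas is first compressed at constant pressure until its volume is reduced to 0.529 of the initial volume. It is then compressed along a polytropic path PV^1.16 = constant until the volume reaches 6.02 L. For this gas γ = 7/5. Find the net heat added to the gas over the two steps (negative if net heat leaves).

-9800 J

n = P₁V₁/(RT₁) = 83.6×53.2/(8.314×384) = 1.39 mol.
Step 1 — Isobaric: P stays 83.6 kPa; V/T = const ⇒ T₂ = 203 K, V₂ = 28.1 L.
W = PΔV = 83.6×(28.1−53.2) kPa·L = -2090 J.
ΔU = nCvΔT = 1.39×20.8×(203−384) = -5240 J.
Q = ΔU + W = nCpΔT = -7330 J.
State after step 1: P = 83.6 kPa, V = 28.1 L, T = 203 K.
Step 2 — Polytropic n=1.16: T₂ = T₁(V₁/V₂)^(n−1) = 203×(4.67)^0.16 = 260 K; P₂ = P₁(V₁/V₂)^n = 500 kPa.
W = (P₁V₁−P₂V₂)/(n−1) = (83.6×28.1−500×6.02)/0.16 = -4120 J.
ΔU = nCvΔT = 1.39×20.8×(260−203) = 1650 J.
Q = ΔU + W = -2470 J.
Net over both steps: W = -6210 J, Q = -9800 J, ΔU = -3590 J.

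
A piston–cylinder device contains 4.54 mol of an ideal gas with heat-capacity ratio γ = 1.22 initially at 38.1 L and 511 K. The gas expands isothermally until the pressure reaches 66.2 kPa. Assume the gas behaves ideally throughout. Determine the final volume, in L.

291 L

P₁ = nRT₁/V₁ = 4.54×8.314×511/38.1 = 506 kPa.
Isothermal: T stays 511 K; PV = const ⇒ V₂ = 291 L, P₂ = 66.2 kPa.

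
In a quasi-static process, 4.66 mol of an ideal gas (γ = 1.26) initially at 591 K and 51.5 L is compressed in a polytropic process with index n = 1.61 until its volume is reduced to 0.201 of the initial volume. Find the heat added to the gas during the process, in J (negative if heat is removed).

83900 J

P₁ = nRT₁/V₁ = 4.66×8.314×591/51.5 = 445 kPa.
Polytropic n=1.61: T₂ = T₁(V₁/V₂)^(n−1) = 591×(4.98)^0.61 = 1570 K; P₂ = P₁(V₁/V₂)^n = 5890 kPa.
W = (P₁V₁−P₂V₂)/(n−1) = (445×51.5−5890×10.4)/0.61 = -62300 J.
ΔU = nCvΔT = 4.66×32.0×(1570−591) = 146000 J.
Q = ΔU + W = 83900 J.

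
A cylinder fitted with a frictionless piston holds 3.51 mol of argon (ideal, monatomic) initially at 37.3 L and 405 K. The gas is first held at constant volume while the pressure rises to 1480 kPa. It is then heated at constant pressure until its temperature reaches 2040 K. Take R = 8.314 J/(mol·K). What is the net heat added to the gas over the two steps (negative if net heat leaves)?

P₁ = nRT₁/V₁ = 3.51×8.314×405/37.3 = 317 kPa.
Step 1 — Isochoric: V stays 37.3 L; P/T = const ⇒ T₂ = 1890 K, P₂ = 1480 kPa.
W = 0 (no volume change).
ΔU = nCvΔT = 3.51×12.5×(1890−405) = 65100 J.
Q = ΔU = 65100 J.
State after step 1: P = 1480 kPa, V = 37.3 L, T = 1890 K.
Step 2 — Isobaric: P stays 1480 kPa; V/T = const ⇒ T₂ = 2040 K, V₂ = 40.2 L.
W = PΔV = 1480×(40.2−37.3) kPa·L = 4330 J.
ΔU = nCvΔT = 3.51×12.5×(2040−1890) = 6490 J.
Q = ΔU + W = nCpΔT = 10800 J.
Net over both steps: W = 4330 J, Q = 75900 J, ΔU = 71600 J.

75900 J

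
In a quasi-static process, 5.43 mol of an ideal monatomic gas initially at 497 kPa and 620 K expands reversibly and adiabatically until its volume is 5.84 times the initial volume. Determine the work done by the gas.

29000 J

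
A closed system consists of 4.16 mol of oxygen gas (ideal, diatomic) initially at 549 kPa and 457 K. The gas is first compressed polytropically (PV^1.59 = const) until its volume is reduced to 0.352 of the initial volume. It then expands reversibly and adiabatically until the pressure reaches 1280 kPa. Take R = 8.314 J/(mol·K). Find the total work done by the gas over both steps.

-7640 J

V₁ = nRT₁/P₁ = 4.16×8.314×457/549 = 28.8 L.
Step 1 — Polytropic n=1.59: T₂ = T₁(V₁/V₂)^(n−1) = 457×(2.84)^0.59 = 846 K; P₂ = P₁(V₁/V₂)^n = 2890 kPa.
W = (P₁V₁−P₂V₂)/(n−1) = (549×28.8−2890×10.1)/0.59 = -22800 J.
ΔU = nCvΔT = 4.16×20.8×(846−457) = 33600 J.
Q = ΔU + W = 10800 J.
State after step 1: P = 2890 kPa, V = 10.1 L, T = 846 K.
Step 2 — Adiabatic: T₂/T₁ = (P₂/P₁)^((γ−1)/γ) ⇒ T₂ = 846×(0.443)^0.286 = 671 K; V₂ = 18.1 L.
ΔU = nCvΔT = 4.16×20.8×(671−846) = -15200 J.
Q = 0 for an adiabatic process, so W = −ΔU = 15200 J.
Net over both steps: W = -7640 J, Q = 10800 J, ΔU = 18500 J.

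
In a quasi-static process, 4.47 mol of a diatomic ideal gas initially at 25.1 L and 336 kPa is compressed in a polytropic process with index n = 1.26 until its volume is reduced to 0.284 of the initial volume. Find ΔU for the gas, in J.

8160 J

T₁ = P₁V₁/(nR) = 336×25.1/(4.47×8.314) = 227 K.
Polytropic n=1.26: T₂ = T₁(V₁/V₂)^(n−1) = 227×(3.52)^0.26 = 315 K; P₂ = P₁(V₁/V₂)^n = 1640 kPa.
For an ideal gas ΔU = nCvΔT with Cv = (5/2)R = 20.8 J/(mol·K).
ΔU = 4.47×20.8×(315−227) = 8160 J.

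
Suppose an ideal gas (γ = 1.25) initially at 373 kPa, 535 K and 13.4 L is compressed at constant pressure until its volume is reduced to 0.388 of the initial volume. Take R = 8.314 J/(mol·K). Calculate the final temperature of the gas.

Isobaric: P stays 373 kPa; V/T = const ⇒ T₂ = 208 K, V₂ = 5.20 L.

208 K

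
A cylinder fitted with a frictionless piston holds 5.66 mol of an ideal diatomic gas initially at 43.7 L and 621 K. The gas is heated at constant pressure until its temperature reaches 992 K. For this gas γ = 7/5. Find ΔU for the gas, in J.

43600 J

P₁ = nRT₁/V₁ = 5.66×8.314×621/43.7 = 669 kPa.
Isobaric: P stays 669 kPa; V/T = const ⇒ T₂ = 992 K, V₂ = 69.8 L.
For an ideal gas ΔU = nCvΔT with Cv = (5/2)R = 20.8 J/(mol·K).
ΔU = 5.66×20.8×(992−621) = 43600 J.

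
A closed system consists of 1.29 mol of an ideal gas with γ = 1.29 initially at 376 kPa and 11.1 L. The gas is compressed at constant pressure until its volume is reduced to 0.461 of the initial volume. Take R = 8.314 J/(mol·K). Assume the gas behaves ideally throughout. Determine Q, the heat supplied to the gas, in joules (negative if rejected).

T₁ = P₁V₁/(nR) = 376×11.1/(1.29×8.314) = 389 K.
Isobaric: P stays 376 kPa; V/T = const ⇒ T₂ = 179 K, V₂ = 5.12 L.
W = PΔV = 376×(5.12−11.1) kPa·L = -2250 J.
ΔU = nCvΔT = 1.29×28.7×(179−389) = -7760 J.
Q = ΔU + W = nCpΔT = -10000 J.

-10000 J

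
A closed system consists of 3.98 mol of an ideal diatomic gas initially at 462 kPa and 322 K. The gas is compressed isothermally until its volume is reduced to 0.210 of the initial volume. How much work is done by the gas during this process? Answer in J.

V₁ = nRT₁/P₁ = 3.98×8.314×322/462 = 23.1 L.
Isothermal: T stays 322 K; PV = const ⇒ V₂ = 4.84 L, P₂ = 2200 kPa.
W = nRT ln(V₂/V₁) = 3.98×8.314×322×ln(0.210) = -16600 J.

-16600 J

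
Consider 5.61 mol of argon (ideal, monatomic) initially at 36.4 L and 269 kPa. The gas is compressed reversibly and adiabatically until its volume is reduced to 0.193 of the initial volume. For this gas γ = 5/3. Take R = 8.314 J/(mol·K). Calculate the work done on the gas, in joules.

29300 J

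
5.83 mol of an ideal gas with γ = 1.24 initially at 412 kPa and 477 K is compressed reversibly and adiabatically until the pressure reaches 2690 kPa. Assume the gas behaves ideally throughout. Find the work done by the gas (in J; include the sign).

-42200 J

V₁ = nRT₁/P₁ = 5.83×8.314×477/412 = 56.1 L.
Adiabatic: T₂/T₁ = (P₂/P₁)^((γ−1)/γ) ⇒ T₂ = 477×(6.53)^0.194 = 686 K; V₂ = 12.4 L.
ΔU = nCvΔT = 5.83×34.6×(686−477) = 42200 J.
Q = 0 for an adiabatic process, so W = −ΔU = -42200 J.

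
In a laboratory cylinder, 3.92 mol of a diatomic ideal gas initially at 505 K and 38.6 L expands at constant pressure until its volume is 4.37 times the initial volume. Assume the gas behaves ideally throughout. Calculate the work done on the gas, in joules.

-55500 J

P₁ = nRT₁/V₁ = 3.92×8.314×505/38.6 = 426 kPa.
Isobaric: P stays 426 kPa; V/T = const ⇒ T₂ = 2210 K, V₂ = 169 L.
W = PΔV = 426×(169−38.6) kPa·L = 55500 J.
Work done on the gas = −W_by = -55500 J.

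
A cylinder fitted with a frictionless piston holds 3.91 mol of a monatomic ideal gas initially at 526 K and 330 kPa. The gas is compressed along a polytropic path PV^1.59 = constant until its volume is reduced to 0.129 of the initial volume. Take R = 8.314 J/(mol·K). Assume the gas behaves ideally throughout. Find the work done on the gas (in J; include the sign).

68000 J

V₁ = nRT₁/P₁ = 3.91×8.314×526/330 = 51.8 L.
Polytropic n=1.59: T₂ = T₁(V₁/V₂)^(n−1) = 526×(7.75)^0.59 = 1760 K; P₂ = P₁(V₁/V₂)^n = 8560 kPa.
W = (P₁V₁−P₂V₂)/(n−1) = (330×51.8−8560×6.68)/0.59 = -68000 J.
Work done on the gas = −W_by = 68000 J.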